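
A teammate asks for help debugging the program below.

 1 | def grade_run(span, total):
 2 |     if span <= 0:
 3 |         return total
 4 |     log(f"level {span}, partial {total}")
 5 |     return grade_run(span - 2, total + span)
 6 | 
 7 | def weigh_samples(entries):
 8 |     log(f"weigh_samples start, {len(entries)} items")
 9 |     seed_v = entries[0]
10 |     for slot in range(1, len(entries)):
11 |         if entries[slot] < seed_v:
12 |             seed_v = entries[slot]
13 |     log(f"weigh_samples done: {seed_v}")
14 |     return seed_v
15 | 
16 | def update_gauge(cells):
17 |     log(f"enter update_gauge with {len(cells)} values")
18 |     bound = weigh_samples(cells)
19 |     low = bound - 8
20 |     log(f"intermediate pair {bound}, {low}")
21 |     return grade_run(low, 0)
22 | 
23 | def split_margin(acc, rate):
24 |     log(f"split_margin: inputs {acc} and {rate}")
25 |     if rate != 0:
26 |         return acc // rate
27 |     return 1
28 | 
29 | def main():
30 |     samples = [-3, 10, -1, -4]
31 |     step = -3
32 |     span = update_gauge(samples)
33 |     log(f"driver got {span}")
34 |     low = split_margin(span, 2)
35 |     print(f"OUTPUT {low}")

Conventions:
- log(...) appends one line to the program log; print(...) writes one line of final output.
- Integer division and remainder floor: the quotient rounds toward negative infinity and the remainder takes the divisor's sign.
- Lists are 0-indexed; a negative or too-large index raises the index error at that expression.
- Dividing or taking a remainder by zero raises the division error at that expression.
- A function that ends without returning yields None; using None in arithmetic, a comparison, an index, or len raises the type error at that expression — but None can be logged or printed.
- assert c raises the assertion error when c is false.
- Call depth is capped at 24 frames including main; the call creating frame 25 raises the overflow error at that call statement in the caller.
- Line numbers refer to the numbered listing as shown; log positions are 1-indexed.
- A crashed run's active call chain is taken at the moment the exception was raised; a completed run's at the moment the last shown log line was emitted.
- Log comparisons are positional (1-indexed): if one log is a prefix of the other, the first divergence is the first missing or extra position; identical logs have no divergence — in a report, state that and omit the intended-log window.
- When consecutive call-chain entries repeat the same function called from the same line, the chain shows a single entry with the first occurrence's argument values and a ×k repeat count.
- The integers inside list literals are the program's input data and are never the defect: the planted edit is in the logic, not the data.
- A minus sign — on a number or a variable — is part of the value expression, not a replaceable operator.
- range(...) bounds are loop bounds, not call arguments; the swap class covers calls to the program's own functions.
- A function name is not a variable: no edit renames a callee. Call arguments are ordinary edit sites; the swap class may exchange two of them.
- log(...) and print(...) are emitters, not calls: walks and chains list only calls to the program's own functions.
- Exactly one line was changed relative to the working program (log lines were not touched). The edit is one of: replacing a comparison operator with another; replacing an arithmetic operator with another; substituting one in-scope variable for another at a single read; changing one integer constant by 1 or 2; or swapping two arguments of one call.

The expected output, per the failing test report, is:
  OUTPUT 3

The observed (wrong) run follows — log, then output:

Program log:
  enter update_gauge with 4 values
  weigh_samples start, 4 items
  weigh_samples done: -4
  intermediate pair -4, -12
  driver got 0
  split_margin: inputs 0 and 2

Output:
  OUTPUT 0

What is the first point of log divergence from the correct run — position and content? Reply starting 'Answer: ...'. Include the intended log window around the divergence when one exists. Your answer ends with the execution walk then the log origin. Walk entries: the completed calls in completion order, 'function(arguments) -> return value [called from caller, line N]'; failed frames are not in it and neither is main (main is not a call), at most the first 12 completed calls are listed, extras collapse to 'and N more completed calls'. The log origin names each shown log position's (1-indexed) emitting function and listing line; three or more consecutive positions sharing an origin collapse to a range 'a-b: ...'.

Answer: position 4 — the shown line 'intermediate pair -4, -12' should read 'intermediate pair -4, 4'.
Intended log window:
  2: weigh_samples start, 4 items
  3: weigh_samples done: -4
  4: intermediate pair -4, 4
  5: level 4, partial 0
Execution walk:
  weigh_samples([-3, 10, -1, -4]) -> -4  [called from update_gauge, line 18]
  grade_run(-12, 0) -> 0  [called from update_gauge, line 21]
  update_gauge([-3, 10, -1, -4]) -> 0  [called from main, line 32]
  split_margin(0, 2) -> 0  [called from main, line 34]
Log line origins:
  1: from update_gauge, line 17
  2: from weigh_samples, line 8
  3: from weigh_samples, line 13
  4: from update_gauge, line 20
  5: from main, line 33
  6: from split_margin, line 24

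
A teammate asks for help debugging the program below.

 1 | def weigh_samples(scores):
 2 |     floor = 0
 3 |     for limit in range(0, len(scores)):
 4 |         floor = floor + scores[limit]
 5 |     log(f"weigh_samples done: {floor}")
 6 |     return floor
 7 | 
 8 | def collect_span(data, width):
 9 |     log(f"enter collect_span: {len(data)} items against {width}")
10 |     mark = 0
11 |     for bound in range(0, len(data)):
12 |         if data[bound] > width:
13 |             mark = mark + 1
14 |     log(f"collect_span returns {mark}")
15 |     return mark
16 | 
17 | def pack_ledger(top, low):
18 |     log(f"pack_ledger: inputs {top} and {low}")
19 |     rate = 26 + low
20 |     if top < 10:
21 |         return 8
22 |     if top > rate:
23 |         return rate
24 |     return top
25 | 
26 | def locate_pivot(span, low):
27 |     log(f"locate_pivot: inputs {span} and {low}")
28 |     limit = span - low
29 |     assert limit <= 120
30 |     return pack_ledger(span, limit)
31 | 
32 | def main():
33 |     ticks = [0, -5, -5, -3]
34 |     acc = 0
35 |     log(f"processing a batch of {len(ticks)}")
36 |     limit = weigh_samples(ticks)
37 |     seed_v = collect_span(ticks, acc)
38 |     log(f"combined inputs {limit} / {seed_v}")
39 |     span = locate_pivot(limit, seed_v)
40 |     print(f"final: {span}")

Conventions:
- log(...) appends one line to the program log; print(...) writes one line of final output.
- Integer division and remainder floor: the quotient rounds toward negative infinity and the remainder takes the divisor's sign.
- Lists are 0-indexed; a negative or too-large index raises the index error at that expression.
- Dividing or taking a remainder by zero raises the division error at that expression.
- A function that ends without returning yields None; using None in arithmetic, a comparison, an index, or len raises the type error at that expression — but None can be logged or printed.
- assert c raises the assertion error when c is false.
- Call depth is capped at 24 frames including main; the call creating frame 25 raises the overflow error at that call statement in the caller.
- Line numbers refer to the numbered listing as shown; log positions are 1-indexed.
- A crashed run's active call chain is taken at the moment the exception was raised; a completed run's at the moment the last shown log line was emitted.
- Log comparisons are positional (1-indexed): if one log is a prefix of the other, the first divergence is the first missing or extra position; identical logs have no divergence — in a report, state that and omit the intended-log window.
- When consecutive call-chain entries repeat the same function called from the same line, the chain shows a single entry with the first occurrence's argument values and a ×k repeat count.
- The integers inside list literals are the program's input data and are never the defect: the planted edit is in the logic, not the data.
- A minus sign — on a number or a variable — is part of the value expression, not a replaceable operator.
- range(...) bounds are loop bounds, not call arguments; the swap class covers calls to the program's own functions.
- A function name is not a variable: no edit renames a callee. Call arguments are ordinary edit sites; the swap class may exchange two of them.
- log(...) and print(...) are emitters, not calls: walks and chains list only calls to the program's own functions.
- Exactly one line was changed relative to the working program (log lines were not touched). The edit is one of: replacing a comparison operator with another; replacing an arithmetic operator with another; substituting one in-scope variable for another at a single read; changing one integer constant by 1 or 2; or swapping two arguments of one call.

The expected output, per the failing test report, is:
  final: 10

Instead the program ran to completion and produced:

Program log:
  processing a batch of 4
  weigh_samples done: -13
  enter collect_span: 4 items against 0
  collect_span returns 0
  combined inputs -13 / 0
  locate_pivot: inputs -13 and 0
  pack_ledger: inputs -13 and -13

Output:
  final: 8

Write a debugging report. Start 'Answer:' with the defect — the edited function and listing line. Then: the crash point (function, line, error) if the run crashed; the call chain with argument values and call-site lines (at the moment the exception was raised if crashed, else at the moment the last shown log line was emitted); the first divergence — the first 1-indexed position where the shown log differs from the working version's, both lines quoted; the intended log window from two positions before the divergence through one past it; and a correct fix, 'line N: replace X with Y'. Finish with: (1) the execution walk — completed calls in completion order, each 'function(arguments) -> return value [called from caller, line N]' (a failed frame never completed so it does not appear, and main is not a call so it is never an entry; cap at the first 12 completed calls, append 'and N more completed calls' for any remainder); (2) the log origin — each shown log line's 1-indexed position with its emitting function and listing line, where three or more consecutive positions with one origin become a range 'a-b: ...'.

Answer: the defect is in pack_ledger at line 21.
The tell: Nothing in the log betrays the bug — only the output does.
Call chain: main -> locate_pivot(-13, 0) (called at line 39) -> pack_ledger(-13, -13) (called at line 30).
First divergence: none (the log streams are identical).
Execution walk:
  weigh_samples([0, -5, -5, -3]) -> -13  [called from main, line 36]
  collect_span([0, -5, -5, -3], 0) -> 0  [called from main, line 37]
  pack_ledger(-13, -13) -> 8  [called from locate_pivot, line 30]
  locate_pivot(-13, 0) -> 8  [called from main, line 39]
Log origins:
  1: from main, line 35
  2: from weigh_samples, line 5
  3: from collect_span, line 9
  4: from collect_span, line 14
  5: from main, line 38
  6: from locate_pivot, line 27
  7: from pack_ledger, line 18
A correct fix: line 21: replace `8` with `10`.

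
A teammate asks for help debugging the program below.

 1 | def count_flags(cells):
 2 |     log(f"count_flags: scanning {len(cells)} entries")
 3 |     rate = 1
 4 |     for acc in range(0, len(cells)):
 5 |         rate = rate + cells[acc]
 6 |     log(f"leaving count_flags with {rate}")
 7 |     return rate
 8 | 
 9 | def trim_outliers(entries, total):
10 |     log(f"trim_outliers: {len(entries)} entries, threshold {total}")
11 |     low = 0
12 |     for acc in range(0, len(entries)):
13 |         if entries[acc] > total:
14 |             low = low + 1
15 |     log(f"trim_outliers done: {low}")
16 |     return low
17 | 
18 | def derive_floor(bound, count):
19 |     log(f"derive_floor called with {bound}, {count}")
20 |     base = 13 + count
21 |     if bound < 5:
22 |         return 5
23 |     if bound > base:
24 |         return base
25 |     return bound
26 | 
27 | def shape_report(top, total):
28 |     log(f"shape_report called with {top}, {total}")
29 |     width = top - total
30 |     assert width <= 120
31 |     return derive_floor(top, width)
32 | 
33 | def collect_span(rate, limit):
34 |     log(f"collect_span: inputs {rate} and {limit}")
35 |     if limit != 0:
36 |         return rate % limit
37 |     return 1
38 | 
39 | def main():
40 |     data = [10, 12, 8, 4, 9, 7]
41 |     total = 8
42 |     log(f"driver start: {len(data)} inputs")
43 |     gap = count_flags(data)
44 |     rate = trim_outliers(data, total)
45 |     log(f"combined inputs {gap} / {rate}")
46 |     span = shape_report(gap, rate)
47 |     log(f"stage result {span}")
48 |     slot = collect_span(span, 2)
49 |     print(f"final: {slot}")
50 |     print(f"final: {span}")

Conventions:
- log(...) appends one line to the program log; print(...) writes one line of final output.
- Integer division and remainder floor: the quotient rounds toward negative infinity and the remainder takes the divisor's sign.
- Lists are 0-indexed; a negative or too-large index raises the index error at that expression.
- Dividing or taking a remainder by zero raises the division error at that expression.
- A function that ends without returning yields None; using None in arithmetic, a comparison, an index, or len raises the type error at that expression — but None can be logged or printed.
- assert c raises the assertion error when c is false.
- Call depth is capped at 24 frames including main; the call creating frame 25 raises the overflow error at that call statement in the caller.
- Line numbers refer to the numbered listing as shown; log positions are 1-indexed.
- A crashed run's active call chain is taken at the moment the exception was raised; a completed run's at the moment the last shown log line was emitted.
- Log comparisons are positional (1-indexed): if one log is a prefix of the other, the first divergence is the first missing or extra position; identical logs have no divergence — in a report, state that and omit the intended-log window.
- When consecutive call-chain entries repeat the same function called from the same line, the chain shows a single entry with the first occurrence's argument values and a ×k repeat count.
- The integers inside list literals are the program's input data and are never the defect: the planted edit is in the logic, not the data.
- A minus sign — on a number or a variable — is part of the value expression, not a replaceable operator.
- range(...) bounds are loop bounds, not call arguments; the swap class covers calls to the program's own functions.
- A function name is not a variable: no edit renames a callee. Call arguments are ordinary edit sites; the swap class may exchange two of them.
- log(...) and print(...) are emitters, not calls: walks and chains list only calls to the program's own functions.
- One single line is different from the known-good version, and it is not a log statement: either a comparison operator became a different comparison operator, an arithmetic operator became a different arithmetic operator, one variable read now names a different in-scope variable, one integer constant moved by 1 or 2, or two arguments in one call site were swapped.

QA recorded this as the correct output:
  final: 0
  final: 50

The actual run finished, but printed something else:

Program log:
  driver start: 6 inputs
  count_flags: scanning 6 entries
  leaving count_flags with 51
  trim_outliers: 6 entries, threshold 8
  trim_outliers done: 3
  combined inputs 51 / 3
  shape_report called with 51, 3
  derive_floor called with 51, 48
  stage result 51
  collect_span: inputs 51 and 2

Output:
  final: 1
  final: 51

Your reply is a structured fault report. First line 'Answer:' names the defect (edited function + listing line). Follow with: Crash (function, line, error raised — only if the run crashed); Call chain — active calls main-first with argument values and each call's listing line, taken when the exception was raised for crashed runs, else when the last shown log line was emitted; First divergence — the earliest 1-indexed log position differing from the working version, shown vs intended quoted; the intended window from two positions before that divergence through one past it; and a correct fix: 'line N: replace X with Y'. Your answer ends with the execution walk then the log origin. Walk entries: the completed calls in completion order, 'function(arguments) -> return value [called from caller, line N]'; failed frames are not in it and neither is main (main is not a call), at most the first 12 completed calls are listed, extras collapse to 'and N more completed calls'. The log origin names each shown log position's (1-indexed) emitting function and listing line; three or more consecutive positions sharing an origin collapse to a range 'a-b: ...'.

Answer: the defect is in count_flags at line 3.
Core observation: Everything matches until log position 3, which reads 'leaving count_flags with 51' in place of 'leaving count_flags with 50'.
Call chain: main -> collect_span(51, 2) (called at line 48).
First divergence: position 3 — the shown line 'leaving count_flags with 51' should read 'leaving count_flags with 50'.
Intended log window:
  1: driver start: 6 inputs
  2: count_flags: scanning 6 entries
  3: leaving count_flags with 50
  4: trim_outliers: 6 entries, threshold 8
Execution walk:
  count_flags([10, 12, 8, 4, 9, 7]) -> 51  [called from main, line 43]
  trim_outliers([10, 12, 8, 4, 9, 7], 8) -> 3  [called from main, line 44]
  derive_floor(51, 48) -> 51  [called from shape_report, line 31]
  shape_report(51, 3) -> 51  [called from main, line 46]
  collect_span(51, 2) -> 1  [called from main, line 48]
Origin of each log line:
  1: from main, line 42
  2: from count_flags, line 2
  3: from count_flags, line 6
  4: from trim_outliers, line 10
  5: from trim_outliers, line 15
  6: from main, line 45
  7: from shape_report, line 28
  8: from derive_floor, line 19
  9: from main, line 47
  10: from collect_span, line 34
A correct fix: line 3: replace `1` with `0`.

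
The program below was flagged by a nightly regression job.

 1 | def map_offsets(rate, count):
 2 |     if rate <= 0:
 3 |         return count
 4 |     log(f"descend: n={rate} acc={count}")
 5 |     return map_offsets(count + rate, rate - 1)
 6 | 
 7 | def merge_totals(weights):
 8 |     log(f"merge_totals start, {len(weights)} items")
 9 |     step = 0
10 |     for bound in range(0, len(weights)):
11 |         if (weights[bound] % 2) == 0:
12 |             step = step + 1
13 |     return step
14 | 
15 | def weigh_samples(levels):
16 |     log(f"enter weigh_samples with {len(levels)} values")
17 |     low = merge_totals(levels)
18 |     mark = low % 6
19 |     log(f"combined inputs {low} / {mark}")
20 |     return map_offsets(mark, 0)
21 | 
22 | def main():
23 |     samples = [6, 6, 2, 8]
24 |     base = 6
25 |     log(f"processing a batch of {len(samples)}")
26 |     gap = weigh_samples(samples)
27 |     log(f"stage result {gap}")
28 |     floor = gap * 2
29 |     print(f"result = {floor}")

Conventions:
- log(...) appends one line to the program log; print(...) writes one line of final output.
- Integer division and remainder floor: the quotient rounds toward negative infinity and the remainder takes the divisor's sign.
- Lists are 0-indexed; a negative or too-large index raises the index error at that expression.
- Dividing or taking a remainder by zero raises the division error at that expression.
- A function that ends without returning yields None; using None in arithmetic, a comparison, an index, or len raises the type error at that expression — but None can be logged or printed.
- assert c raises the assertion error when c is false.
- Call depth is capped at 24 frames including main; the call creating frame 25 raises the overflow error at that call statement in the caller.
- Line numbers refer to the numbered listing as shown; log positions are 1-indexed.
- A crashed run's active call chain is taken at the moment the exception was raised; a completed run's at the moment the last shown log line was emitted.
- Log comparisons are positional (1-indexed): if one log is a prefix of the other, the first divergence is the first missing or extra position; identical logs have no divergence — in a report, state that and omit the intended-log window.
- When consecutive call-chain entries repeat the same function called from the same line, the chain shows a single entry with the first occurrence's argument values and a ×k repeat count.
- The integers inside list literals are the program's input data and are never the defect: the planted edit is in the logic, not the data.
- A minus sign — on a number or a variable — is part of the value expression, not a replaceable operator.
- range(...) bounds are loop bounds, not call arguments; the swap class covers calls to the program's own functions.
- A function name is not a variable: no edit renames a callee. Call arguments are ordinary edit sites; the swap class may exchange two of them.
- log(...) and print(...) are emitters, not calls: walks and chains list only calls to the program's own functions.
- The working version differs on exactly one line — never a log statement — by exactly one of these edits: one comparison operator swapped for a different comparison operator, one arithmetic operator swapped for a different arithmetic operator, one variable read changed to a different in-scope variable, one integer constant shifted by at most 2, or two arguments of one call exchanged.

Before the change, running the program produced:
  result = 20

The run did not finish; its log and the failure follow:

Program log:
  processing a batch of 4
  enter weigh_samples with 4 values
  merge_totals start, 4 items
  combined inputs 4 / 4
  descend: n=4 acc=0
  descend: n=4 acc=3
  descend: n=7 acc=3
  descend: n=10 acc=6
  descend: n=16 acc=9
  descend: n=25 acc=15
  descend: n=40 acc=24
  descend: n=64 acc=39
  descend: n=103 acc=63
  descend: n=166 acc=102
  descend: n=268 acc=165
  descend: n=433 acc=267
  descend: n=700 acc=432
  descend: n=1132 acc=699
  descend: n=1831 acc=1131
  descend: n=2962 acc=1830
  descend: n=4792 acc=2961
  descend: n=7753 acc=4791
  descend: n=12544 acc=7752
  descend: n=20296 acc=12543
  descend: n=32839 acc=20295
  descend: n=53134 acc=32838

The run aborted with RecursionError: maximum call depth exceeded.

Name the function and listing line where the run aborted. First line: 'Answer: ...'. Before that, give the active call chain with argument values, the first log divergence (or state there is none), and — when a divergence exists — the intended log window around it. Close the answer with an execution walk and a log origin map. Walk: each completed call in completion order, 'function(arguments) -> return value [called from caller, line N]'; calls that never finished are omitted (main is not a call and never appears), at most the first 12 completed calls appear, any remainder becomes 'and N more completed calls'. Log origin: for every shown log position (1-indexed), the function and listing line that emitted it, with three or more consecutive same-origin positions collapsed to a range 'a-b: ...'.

Answer: the error was raised in map_offsets, line 5.
The tell: At log position 6 the runs split — shown 'descend: n=4 acc=3', but the working version logs 'descend: n=3 acc=4'.
Call chain: main -> weigh_samples([6, 6, 2, 8]) (called at line 26) -> map_offsets(4, 0) (called at line 20) -> map_offsets(4, 3) (called at line 5) ×21.
First divergence: position 6 — shown 'descend: n=4 acc=3', intended 'descend: n=3 acc=4'.
Intended log window:
  4: combined inputs 4 / 4
  5: descend: n=4 acc=0
  6: descend: n=3 acc=4
  7: descend: n=2 acc=7
Execution walk:
  merge_totals([6, 6, 2, 8]) -> 4  [called from weigh_samples, line 17]
Origin of each log line:
  1 — main, line 25
  2 — weigh_samples, line 16
  3 — merge_totals, line 8
  4 — weigh_samples, line 19
  5-26 — map_offsets, line 4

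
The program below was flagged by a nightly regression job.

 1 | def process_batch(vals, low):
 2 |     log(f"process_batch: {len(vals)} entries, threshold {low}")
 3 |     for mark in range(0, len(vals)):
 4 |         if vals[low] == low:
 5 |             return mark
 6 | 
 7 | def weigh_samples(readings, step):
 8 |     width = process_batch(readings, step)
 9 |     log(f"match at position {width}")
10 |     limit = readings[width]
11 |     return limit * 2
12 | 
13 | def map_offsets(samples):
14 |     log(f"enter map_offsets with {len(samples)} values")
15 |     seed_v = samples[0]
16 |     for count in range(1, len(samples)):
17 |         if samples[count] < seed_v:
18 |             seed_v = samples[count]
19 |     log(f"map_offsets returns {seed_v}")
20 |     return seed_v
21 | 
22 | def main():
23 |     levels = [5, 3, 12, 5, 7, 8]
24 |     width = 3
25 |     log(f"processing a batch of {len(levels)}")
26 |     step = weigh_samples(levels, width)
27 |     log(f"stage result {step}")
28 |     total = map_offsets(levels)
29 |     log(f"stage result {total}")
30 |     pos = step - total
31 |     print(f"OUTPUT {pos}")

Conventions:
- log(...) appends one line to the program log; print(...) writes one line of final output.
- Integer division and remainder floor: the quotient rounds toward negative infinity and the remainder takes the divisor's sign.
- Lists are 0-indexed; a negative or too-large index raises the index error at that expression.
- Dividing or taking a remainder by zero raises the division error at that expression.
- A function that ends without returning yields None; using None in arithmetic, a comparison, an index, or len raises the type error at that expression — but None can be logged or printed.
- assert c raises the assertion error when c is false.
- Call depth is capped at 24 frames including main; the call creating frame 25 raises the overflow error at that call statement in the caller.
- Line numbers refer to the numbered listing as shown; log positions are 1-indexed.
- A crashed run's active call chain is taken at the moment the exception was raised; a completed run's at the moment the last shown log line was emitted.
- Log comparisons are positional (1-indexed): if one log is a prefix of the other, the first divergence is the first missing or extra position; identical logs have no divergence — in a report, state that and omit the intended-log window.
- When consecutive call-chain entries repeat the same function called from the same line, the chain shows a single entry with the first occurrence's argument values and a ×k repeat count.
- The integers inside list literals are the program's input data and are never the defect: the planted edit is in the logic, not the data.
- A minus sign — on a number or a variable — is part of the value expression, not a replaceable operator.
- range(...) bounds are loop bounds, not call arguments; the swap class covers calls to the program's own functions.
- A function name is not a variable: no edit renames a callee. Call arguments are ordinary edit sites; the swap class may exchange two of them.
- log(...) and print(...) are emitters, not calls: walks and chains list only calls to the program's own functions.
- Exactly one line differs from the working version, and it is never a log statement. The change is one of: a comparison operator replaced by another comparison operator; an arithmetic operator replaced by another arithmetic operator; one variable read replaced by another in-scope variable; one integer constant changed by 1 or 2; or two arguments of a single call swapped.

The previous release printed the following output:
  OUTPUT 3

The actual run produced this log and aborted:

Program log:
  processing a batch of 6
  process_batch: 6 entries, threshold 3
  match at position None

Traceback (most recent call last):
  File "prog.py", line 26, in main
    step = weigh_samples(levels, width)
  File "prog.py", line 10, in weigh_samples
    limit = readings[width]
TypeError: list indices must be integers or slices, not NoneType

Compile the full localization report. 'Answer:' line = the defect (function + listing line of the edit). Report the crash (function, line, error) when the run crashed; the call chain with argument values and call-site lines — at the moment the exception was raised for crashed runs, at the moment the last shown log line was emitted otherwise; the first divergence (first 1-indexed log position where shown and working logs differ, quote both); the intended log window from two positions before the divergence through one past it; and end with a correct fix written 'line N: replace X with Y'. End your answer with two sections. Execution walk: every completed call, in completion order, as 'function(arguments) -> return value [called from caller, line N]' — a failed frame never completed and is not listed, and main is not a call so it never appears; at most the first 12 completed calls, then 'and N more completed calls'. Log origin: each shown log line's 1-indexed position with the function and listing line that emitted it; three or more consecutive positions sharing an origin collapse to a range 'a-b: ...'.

Answer: the defect is in process_batch at line 4.
Key observation: The log first diverges at position 3: the faulty run prints 'match at position None' where the working version prints 'match at position 1'.
Crash: weigh_samples, line 10, TypeError.
Call chain: main -> weigh_samples([5, 3, 12, 5, 7, 8], 3) (called at line 26).
First divergence: position 3 — the shown line 'match at position None' should read 'match at position 1'.
Intended log window:
  1: processing a batch of 6
  2: process_batch: 6 entries, threshold 3
  3: match at position 1
  4: stage result 6
Execution walk:
  process_batch([5, 3, 12, 5, 7, 8], 3) -> None  [called from weigh_samples, line 8]
Log origins:
  1 — main, line 25
  2 — process_batch, line 2
  3 — weigh_samples, line 9
A correct fix: line 4: replace `vals[low]` with `vals[mark]`.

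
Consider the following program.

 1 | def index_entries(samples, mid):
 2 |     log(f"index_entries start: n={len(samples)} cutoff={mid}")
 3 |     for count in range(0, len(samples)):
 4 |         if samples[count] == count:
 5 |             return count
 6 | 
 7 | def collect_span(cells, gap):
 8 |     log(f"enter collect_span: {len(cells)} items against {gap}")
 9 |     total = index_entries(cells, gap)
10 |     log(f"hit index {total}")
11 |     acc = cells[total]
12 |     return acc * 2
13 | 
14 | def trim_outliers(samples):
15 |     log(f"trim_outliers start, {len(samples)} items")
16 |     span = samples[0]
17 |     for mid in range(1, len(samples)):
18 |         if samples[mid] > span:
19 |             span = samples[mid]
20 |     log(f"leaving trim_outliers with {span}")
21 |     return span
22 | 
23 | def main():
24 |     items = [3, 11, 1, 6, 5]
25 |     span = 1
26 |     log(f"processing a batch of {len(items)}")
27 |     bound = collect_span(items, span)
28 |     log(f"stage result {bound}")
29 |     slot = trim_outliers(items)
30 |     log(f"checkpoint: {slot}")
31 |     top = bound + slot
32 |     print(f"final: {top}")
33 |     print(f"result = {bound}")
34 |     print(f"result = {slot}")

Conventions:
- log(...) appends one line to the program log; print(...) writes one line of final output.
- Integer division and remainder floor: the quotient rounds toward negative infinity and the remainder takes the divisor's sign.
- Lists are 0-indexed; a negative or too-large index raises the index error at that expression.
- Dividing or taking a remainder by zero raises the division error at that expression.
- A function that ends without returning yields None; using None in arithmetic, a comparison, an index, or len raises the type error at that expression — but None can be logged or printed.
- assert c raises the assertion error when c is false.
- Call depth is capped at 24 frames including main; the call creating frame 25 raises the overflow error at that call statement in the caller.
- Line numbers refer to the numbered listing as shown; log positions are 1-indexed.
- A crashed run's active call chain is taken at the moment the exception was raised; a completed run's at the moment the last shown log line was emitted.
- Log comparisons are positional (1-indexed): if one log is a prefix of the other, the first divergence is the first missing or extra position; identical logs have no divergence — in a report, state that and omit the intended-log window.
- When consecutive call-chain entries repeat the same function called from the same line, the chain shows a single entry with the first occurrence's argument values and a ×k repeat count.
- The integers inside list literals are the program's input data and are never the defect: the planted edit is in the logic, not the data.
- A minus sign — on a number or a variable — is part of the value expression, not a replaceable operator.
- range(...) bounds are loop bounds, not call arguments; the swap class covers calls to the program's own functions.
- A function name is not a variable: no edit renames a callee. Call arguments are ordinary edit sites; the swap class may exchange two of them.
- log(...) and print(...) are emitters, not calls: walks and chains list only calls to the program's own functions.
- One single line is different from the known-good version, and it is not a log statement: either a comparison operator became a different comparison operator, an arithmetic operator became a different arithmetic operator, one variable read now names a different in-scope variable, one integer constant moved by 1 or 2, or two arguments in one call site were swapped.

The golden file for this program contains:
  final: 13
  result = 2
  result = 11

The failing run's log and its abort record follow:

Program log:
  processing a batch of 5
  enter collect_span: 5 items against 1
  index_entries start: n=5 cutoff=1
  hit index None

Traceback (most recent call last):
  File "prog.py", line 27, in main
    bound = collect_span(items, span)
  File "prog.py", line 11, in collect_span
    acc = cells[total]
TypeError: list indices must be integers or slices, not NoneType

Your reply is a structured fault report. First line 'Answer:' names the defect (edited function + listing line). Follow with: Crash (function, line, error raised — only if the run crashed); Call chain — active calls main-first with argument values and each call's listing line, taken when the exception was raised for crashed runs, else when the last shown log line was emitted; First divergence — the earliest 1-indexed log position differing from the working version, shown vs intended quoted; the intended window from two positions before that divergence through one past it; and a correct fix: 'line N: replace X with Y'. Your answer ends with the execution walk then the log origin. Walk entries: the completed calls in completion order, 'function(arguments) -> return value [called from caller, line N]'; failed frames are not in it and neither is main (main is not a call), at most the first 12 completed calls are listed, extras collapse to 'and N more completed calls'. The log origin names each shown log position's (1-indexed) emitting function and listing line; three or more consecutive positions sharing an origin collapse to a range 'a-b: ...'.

Answer: the defect is in index_entries at line 4.
Key observation: Position 4 is the first bad log line: 'hit index None' should read 'hit index 2'.
Crash: collect_span, line 11, TypeError.
Call chain: main -> collect_span([3, 11, 1, 6, 5], 1) (called at line 27).
First divergence: at position 4 the run shows 'hit index None' where the working version logs 'hit index 2'.
Intended log window:
  2: enter collect_span: 5 items against 1
  3: index_entries start: n=5 cutoff=1
  4: hit index 2
  5: stage result 2
Execution walk:
  index_entries([3, 11, 1, 6, 5], 1) -> None  [called from collect_span, line 9]
Origin of each log line:
  1: from main, line 26
  2: from collect_span, line 8
  3: from index_entries, line 2
  4: from collect_span, line 10
A correct fix: line 4: replace `samples[count] == count` with `samples[count] == mid`.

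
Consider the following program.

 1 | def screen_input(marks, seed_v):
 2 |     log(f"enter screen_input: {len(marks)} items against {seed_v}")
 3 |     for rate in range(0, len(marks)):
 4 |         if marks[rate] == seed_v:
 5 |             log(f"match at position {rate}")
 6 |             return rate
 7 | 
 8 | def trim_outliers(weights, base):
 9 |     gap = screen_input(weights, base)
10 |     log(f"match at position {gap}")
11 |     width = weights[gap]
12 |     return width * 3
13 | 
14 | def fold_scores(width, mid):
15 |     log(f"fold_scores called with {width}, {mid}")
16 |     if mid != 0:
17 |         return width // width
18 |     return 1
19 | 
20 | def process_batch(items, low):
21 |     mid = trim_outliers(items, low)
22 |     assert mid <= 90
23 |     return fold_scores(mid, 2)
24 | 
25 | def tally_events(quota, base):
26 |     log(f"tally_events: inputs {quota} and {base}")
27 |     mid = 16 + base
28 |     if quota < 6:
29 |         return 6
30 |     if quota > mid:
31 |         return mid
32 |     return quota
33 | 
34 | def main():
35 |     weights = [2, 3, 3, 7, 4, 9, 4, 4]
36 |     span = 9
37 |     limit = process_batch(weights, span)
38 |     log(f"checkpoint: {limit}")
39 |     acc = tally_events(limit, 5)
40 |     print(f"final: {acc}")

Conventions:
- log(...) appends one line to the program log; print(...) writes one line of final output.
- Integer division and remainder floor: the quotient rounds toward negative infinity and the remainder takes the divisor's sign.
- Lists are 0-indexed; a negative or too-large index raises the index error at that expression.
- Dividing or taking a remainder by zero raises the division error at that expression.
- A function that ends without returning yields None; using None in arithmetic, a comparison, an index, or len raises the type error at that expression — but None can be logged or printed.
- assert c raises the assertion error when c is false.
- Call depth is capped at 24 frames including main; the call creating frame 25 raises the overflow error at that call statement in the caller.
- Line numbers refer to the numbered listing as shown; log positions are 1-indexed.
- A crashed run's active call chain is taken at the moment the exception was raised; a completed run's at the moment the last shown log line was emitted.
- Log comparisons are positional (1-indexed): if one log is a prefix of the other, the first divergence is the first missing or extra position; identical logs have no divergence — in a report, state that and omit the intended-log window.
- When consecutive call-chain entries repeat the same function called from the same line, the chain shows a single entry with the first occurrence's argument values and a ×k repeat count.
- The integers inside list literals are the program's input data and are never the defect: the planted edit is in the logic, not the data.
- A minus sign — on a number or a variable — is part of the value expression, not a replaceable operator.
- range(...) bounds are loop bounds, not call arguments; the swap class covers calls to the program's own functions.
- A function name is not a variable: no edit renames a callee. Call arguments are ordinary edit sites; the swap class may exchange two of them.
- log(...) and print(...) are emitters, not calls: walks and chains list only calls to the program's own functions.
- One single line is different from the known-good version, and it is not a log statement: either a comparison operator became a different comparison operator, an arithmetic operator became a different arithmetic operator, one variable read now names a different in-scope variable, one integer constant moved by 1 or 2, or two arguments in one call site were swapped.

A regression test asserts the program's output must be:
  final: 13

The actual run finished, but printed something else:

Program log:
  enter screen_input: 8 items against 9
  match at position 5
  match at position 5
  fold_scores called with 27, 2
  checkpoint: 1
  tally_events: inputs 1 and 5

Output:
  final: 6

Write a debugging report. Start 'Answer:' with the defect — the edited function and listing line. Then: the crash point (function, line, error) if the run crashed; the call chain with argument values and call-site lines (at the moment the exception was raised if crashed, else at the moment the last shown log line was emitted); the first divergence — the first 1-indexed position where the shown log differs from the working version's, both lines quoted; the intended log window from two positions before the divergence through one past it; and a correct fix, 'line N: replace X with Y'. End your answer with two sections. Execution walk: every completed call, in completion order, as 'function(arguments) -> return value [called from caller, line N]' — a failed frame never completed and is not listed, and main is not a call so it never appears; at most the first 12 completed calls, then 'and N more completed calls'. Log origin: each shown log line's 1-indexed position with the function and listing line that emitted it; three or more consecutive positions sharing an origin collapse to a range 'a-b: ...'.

Answer: the defect is in fold_scores at line 17.
The tell: At log position 5 the runs split — shown 'checkpoint: 1', but the working version logs 'checkpoint: 13'.
Call chain: main -> tally_events(1, 5) (called at line 39).
First divergence: at position 5 the run shows 'checkpoint: 1' where the working version logs 'checkpoint: 13'.
Intended log window:
  3: match at position 5
  4: fold_scores called with 27, 2
  5: checkpoint: 13
  6: tally_events: inputs 13 and 5
Execution walk:
  screen_input([2, 3, 3, 7, 4, 9, 4, 4], 9) -> 5  [called from trim_outliers, line 9]
  trim_outliers([2, 3, 3, 7, 4, 9, 4, 4], 9) -> 27  [called from process_batch, line 21]
  fold_scores(27, 2) -> 1  [called from process_batch, line 23]
  process_batch([2, 3, 3, 7, 4, 9, 4, 4], 9) -> 1  [called from main, line 37]
  tally_events(1, 5) -> 6  [called from main, line 39]
Log origin:
  1: emitted by screen_input (line 2)
  2: emitted by screen_input (line 5)
  3: emitted by trim_outliers (line 10)
  4: emitted by fold_scores (line 15)
  5: emitted by main (line 38)
  6: emitted by tally_events (line 26)
A correct fix: line 17: replace `width // width` with `width // mid`.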